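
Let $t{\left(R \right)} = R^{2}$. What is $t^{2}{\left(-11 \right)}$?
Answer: $14641$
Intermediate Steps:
$t^{2}{\left(-11 \right)} = \left(\left(-11\right)^{2}\right)^{2} = 121^{2} = 14641$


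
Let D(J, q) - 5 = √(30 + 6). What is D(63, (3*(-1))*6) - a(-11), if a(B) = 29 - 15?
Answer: -3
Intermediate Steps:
a(B) = 14
D(J, q) = 11 (D(J, q) = 5 + √(30 + 6) = 5 + √36 = 5 + 6 = 11)
D(63, (3*(-1))*6) - a(-11) = 11 - 1*14 = 11 - 14 = -3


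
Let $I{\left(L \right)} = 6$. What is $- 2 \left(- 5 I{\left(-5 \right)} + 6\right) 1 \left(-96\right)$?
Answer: $-4608$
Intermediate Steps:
$- 2 \left(- 5 I{\left(-5 \right)} + 6\right) 1 \left(-96\right) = - 2 \left(\left(-5\right) 6 + 6\right) 1 \left(-96\right) = - 2 \left(-30 + 6\right) 1 \left(-96\right) = - 2 \left(\left(-24\right) 1\right) \left(-96\right) = \left(-2\right) \left(-24\right) \left(-96\right) = 48 \left(-96\right) = -4608$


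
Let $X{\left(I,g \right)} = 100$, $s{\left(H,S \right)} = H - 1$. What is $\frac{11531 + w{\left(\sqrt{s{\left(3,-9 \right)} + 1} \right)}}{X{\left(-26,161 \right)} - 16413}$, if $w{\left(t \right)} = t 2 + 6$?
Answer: $- \frac{11537}{16313} - \frac{2 \sqrt{3}}{16313} \approx -0.70744$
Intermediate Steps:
$s{\left(H,S \right)} = -1 + H$
$w{\left(t \right)} = 6 + 2 t$ ($w{\left(t \right)} = 2 t + 6 = 6 + 2 t$)
$\frac{11531 + w{\left(\sqrt{s{\left(3,-9 \right)} + 1} \right)}}{X{\left(-26,161 \right)} - 16413} = \frac{11531 + \left(6 + 2 \sqrt{\left(-1 + 3\right) + 1}\right)}{100 - 16413} = \frac{11531 + \left(6 + 2 \sqrt{2 + 1}\right)}{-16313} = \left(11531 + \left(6 + 2 \sqrt{3}\right)\right) \left(- \frac{1}{16313}\right) = \left(11537 + 2 \sqrt{3}\right) \left(- \frac{1}{16313}\right) = - \frac{11537}{16313} - \frac{2 \sqrt{3}}{16313}$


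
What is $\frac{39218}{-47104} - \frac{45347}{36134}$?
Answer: $- \frac{888282075}{425513984} \approx -2.0876$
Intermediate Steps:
$\frac{39218}{-47104} - \frac{45347}{36134} = 39218 \left(- \frac{1}{47104}\right) - \frac{45347}{36134} = - \frac{19609}{23552} - \frac{45347}{36134} = - \frac{888282075}{425513984}$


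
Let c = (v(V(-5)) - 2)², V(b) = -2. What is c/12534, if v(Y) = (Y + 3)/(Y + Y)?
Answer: 27/66848 ≈ 0.00040390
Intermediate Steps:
v(Y) = (3 + Y)/(2*Y) (v(Y) = (3 + Y)/((2*Y)) = (3 + Y)*(1/(2*Y)) = (3 + Y)/(2*Y))
c = 81/16 (c = ((½)*(3 - 2)/(-2) - 2)² = ((½)*(-½)*1 - 2)² = (-¼ - 2)² = (-9/4)² = 81/16 ≈ 5.0625)
c/12534 = (81/16)/12534 = (1/12534)*(81/16) = 27/66848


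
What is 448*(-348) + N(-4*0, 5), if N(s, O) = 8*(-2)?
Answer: -155920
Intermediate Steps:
N(s, O) = -16
448*(-348) + N(-4*0, 5) = 448*(-348) - 16 = -155904 - 16 = -155920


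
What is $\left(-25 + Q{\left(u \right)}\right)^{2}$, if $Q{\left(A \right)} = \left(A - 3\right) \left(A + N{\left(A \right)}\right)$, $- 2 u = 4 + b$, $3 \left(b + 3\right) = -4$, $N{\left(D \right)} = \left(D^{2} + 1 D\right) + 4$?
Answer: $\frac{65108761}{46656} \approx 1395.5$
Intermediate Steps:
$N{\left(D \right)} = 4 + D + D^{2}$ ($N{\left(D \right)} = \left(D^{2} + D\right) + 4 = \left(D + D^{2}\right) + 4 = 4 + D + D^{2}$)
$b = - \frac{13}{3}$ ($b = -3 + \frac{1}{3} \left(-4\right) = -3 - \frac{4}{3} = - \frac{13}{3} \approx -4.3333$)
$u = \frac{1}{6}$ ($u = - \frac{4 - \frac{13}{3}}{2} = \left(- \frac{1}{2}\right) \left(- \frac{1}{3}\right) = \frac{1}{6} \approx 0.16667$)
$Q{\left(A \right)} = \left(-3 + A\right) \left(4 + A^{2} + 2 A\right)$ ($Q{\left(A \right)} = \left(A - 3\right) \left(A + \left(4 + A + A^{2}\right)\right) = \left(-3 + A\right) \left(4 + A^{2} + 2 A\right)$)
$\left(-25 + Q{\left(u \right)}\right)^{2} = \left(-25 - \left(\frac{445}{36} - \frac{1}{216}\right)\right)^{2} = \left(-25 - \frac{2669}{216}\right)^{2} = \left(- \frac{8069}{216}\right)^{2} = \frac{65108761}{46656}$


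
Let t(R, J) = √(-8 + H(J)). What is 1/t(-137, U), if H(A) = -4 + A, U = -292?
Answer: -I*√19/76 ≈ -0.057354*I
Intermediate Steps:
t(R, J) = √(-12 + J) (t(R, J) = √(-8 + (-4 + J)) = √(-12 + J))
1/t(-137, U) = 1/(√(-12 - 292)) = 1/(√(-304)) = 1/(4*I*√19) = -I*√19/76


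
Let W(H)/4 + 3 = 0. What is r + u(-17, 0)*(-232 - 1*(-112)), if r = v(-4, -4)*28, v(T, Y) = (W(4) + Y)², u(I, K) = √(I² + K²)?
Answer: 5128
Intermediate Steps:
W(H) = -12 (W(H) = -12 + 4*0 = -12 + 0 = -12)
v(T, Y) = (-12 + Y)²
r = 7168 (r = (-12 - 4)²*28 = (-16)²*28 = 256*28 = 7168)
r + u(-17, 0)*(-232 - 1*(-112)) = 7168 + √((-17)² + 0²)*(-232 - 1*(-112)) = 7168 + √(289 + 0)*(-232 + 112) = 7168 + √289*(-120) = 7168 + 17*(-120) = 7168 - 2040 = 5128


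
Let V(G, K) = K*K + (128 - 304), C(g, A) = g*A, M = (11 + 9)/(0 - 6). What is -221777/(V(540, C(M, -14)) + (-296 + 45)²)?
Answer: -1995993/585025 ≈ -3.4118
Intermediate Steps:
M = -10/3 (M = 20/(-6) = 20*(-⅙) = -10/3 ≈ -3.3333)
C(g, A) = A*g
V(G, K) = -176 + K² (V(G, K) = K² - 176 = -176 + K²)
-221777/(V(540, C(M, -14)) + (-296 + 45)²) = -221777/((-176 + (-14*(-10/3))²) + (-296 + 45)²) = -221777/((-176 + (140/3)²) + (-251)²) = -221777/((-176 + 19600/9) + 63001) = -221777/(18016/9 + 63001) = -221777/585025/9 = -221777*9/585025 = -1995993/585025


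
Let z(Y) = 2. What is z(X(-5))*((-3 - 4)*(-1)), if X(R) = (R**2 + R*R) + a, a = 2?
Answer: 14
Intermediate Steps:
X(R) = 2 + 2*R**2 (X(R) = (R**2 + R*R) + 2 = (R**2 + R**2) + 2 = 2*R**2 + 2 = 2 + 2*R**2)
z(X(-5))*((-3 - 4)*(-1)) = 2*((-3 - 4)*(-1)) = 2*(-7*(-1)) = 2*7 = 14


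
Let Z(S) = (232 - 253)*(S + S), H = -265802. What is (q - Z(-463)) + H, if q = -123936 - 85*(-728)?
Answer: -347304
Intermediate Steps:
q = -62056 (q = -123936 + 61880 = -62056)
Z(S) = -42*S
(q - Z(-463)) + H = (-62056 - (-42)*(-463)) - 265802 = (-62056 - 1*19446) - 265802 = (-62056 - 19446) - 265802 = -81502 - 265802 = -347304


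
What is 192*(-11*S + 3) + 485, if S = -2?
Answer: 5285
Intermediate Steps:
192*(-11*S + 3) + 485 = 192*(-11*(-2) + 3) + 485 = 192*(22 + 3) + 485 = 192*25 + 485 = 4800 + 485 = 5285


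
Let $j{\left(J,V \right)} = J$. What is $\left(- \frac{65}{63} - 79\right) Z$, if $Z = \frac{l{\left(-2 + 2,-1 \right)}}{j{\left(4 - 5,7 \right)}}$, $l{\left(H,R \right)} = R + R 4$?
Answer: $- \frac{25210}{63} \approx -400.16$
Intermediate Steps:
$l{\left(H,R \right)} = 5 R$ ($l{\left(H,R \right)} = R + 4 R = 5 R$)
$Z = 5$ ($Z = \frac{5 \left(-1\right)}{4 - 5} = - \frac{5}{4 - 5} = - \frac{5}{-1} = \left(-5\right) \left(-1\right) = 5$)
$\left(- \frac{65}{63} - 79\right) Z = \left(- \frac{65}{63} - 79\right) 5 = \left(- \frac{5042}{63}\right) 5 = - \frac{25210}{63}$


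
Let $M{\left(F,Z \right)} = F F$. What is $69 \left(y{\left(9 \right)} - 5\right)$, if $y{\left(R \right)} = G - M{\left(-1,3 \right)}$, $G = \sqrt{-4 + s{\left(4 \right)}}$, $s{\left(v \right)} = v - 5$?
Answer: $-414 + 69 i \sqrt{5} \approx -414.0 + 154.29 i$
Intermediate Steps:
$s{\left(v \right)} = -5 + v$
$M{\left(F,Z \right)} = F^{2}$
$G = i \sqrt{5}$ ($G = \sqrt{-4 + \left(-5 + 4\right)} = \sqrt{-4 - 1} = \sqrt{-5} = i \sqrt{5} \approx 2.2361 i$)
$y{\left(R \right)} = -1 + i \sqrt{5}$ ($y{\left(R \right)} = i \sqrt{5} - \left(-1\right)^{2} = i \sqrt{5} - 1 = -1 + i \sqrt{5}$)
$69 \left(y{\left(9 \right)} - 5\right) = 69 \left(\left(-1 + i \sqrt{5}\right) - 5\right) = 69 \left(-6 + i \sqrt{5}\right) = -414 + 69 i \sqrt{5}$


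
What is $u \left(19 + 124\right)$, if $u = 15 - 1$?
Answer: $2002$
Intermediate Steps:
$u = 14$ ($u = 15 - 1 = 14$)
$u \left(19 + 124\right) = 14 \left(19 + 124\right) = 14 \cdot 143 = 2002$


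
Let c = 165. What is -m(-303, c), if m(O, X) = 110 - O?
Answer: -413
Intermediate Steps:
-m(-303, c) = -(110 - 1*(-303)) = -(110 + 303) = -1*413 = -413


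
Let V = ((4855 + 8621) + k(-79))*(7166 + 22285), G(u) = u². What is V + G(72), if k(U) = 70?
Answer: 398948430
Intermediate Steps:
V = 398943246 (V = ((4855 + 8621) + 70)*(7166 + 22285) = (13476 + 70)*29451 = 13546*29451 = 398943246)
V + G(72) = 398943246 + 72² = 398943246 + 5184 = 398948430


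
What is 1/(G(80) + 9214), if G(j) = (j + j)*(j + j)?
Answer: 1/34814 ≈ 2.8724e-5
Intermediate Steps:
G(j) = 4*j² (G(j) = (2*j)*(2*j) = 4*j²)
1/(G(80) + 9214) = 1/(4*80² + 9214) = 1/(4*6400 + 9214) = 1/(25600 + 9214) = 1/34814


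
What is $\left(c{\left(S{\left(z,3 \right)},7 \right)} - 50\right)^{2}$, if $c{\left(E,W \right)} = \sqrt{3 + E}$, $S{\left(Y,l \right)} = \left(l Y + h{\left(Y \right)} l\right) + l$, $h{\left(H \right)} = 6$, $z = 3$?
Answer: $\left(50 - \sqrt{33}\right)^{2} \approx 1958.5$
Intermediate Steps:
$S{\left(Y,l \right)} = 7 l + Y l$ ($S{\left(Y,l \right)} = \left(l Y + 6 l\right) + l = \left(Y l + 6 l\right) + l = \left(6 l + Y l\right) + l = 7 l + Y l$)
$\left(c{\left(S{\left(z,3 \right)},7 \right)} - 50\right)^{2} = \left(\sqrt{3 + 3 \left(7 + 3\right)} - 50\right)^{2} = \left(\sqrt{3 + 3 \cdot 10} - 50\right)^{2} = \left(\sqrt{3 + 30} - 50\right)^{2} = \left(\sqrt{33} - 50\right)^{2} = \left(-50 + \sqrt{33}\right)^{2}$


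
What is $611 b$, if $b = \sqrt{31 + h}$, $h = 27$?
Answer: $611 \sqrt{58} \approx 4653.2$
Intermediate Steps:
$b = \sqrt{58}$ ($b = \sqrt{31 + 27} = \sqrt{58} \approx 7.6158$)
$611 b = 611 \sqrt{58}$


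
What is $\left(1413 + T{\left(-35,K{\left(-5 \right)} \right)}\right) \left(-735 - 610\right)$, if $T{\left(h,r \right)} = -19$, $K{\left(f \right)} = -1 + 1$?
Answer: $-1874930$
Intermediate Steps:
$K{\left(f \right)} = 0$
$\left(1413 + T{\left(-35,K{\left(-5 \right)} \right)}\right) \left(-735 - 610\right) = \left(1413 - 19\right) \left(-735 - 610\right) = 1394 \left(-1345\right) = -1874930$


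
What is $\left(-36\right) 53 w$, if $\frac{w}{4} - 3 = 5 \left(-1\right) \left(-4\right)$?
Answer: $-175536$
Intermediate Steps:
$w = 92$ ($w = 12 + 4 \cdot 5 \left(-1\right) \left(-4\right) = 12 + 4 \left(\left(-5\right) \left(-4\right)\right) = 12 + 4 \cdot 20 = 12 + 80 = 92$)
$\left(-36\right) 53 w = \left(-36\right) 53 \cdot 92 = \left(-1908\right) 92 = -175536$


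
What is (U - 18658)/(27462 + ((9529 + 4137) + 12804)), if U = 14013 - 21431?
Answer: -6519/13483 ≈ -0.48350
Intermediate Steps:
U = -7418
(U - 18658)/(27462 + ((9529 + 4137) + 12804)) = (-7418 - 18658)/(27462 + ((9529 + 4137) + 12804)) = -26076/(27462 + (13666 + 12804)) = -26076/(27462 + 26470) = -26076/53932 = -26076*1/53932 = -6519/13483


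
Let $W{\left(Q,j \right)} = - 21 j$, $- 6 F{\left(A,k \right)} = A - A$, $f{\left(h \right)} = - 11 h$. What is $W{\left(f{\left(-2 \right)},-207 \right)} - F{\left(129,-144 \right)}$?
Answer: $4347$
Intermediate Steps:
$F{\left(A,k \right)} = 0$ ($F{\left(A,k \right)} = - \frac{A - A}{6} = \left(- \frac{1}{6}\right) 0 = 0$)
$W{\left(f{\left(-2 \right)},-207 \right)} - F{\left(129,-144 \right)} = \left(-21\right) \left(-207\right) - 0 = 4347 + 0 = 4347$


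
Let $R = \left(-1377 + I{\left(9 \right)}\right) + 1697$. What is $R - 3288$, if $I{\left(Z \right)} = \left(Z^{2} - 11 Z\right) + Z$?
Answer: $-2977$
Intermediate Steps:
$I{\left(Z \right)} = Z^{2} - 10 Z$
$R = 311$ ($R = \left(-1377 + 9 \left(-10 + 9\right)\right) + 1697 = \left(-1377 + 9 \left(-1\right)\right) + 1697 = \left(-1377 - 9\right) + 1697 = -1386 + 1697 = 311$)
$R - 3288 = 311 - 3288 = -2977$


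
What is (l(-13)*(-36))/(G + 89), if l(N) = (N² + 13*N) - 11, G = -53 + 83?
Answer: 396/119 ≈ 3.3277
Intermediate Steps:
G = 30
l(N) = -11 + N² + 13*N
(l(-13)*(-36))/(G + 89) = ((-11 + (-13)² + 13*(-13))*(-36))/(30 + 89) = ((-11 + 169 - 169)*(-36))/119 = -11*(-36)*(1/119) = 396*(1/119) = 396/119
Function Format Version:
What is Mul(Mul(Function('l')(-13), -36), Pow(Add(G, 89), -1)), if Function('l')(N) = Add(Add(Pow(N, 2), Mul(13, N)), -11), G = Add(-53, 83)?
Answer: Rational(396, 119) ≈ 3.3277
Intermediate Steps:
G = 30
Function('l')(N) = Add(-11, Pow(N, 2), Mul(13, N))
Mul(Mul(Function('l')(-13), -36), Pow(Add(G, 89), -1)) = Mul(Mul(Add(-11, Pow(-13, 2), Mul(13, -13)), -36), Pow(Add(30, 89), -1)) = Mul(Mul(Add(-11, 169, -169), -36), Pow(119, -1)) = Mul(Mul(-11, -36), Rational(1, 119)) = Mul(396, Rational(1, 119)) = Rational(396, 119)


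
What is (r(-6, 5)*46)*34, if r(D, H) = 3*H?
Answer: 23460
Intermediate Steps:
(r(-6, 5)*46)*34 = ((3*5)*46)*34 = (15*46)*34 = 690*34 = 23460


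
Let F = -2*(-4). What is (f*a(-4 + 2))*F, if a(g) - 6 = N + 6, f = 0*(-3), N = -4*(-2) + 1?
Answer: 0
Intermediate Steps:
N = 9 (N = 8 + 1 = 9)
f = 0
a(g) = 21 (a(g) = 6 + (9 + 6) = 6 + 15 = 21)
F = 8
(f*a(-4 + 2))*F = (0*21)*8 = 0*8 = 0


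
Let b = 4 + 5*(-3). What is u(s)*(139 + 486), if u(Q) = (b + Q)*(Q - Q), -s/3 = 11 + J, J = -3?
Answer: 0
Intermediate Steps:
s = -24 (s = -3*(11 - 3) = -3*8 = -24)
b = -11 (b = 4 - 15 = -11)
u(Q) = 0 (u(Q) = (-11 + Q)*(Q - Q) = (-11 + Q)*0 = 0)
u(s)*(139 + 486) = 0*(139 + 486) = 0*625 = 0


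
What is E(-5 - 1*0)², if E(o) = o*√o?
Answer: -125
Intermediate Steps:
E(o) = o^(3/2)
E(-5 - 1*0)² = ((-5 - 1*0)^(3/2))² = ((-5 + 0)^(3/2))² = ((-5)^(3/2))² = (-5*I*√5)² = -125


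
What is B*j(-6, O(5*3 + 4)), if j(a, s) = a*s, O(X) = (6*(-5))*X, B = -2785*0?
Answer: 0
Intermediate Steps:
B = 0
O(X) = -30*X
B*j(-6, O(5*3 + 4)) = 0*(-(-180)*(5*3 + 4)) = 0*(-(-180)*(15 + 4)) = 0*(-(-180)*19) = 0*(-6*(-570)) = 0*3420 = 0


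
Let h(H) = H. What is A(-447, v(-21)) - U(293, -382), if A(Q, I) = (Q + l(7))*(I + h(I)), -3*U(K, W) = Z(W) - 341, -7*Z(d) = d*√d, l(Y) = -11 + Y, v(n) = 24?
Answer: -65285/3 + 382*I*√382/21 ≈ -21762.0 + 355.53*I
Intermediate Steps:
Z(d) = -d^(3/2)/7 (Z(d) = -d*√d/7 = -d^(3/2)/7)
U(K, W) = 341/3 + W^(3/2)/21 (U(K, W) = -(-W^(3/2)/7 - 341)/3 = -(-341 - W^(3/2)/7)/3 = 341/3 + W^(3/2)/21)
A(Q, I) = 2*I*(-4 + Q) (A(Q, I) = (Q + (-11 + 7))*(I + I) = (Q - 4)*(2*I) = (-4 + Q)*(2*I) = 2*I*(-4 + Q))
A(-447, v(-21)) - U(293, -382) = 2*24*(-4 - 447) - (341/3 + (-382)^(3/2)/21) = 2*24*(-451) - (341/3 + (-382*I*√382)/21) = -21648 - (341/3 - 382*I*√382/21) = -21648 + (-341/3 + 382*I*√382/21) = -65285/3 + 382*I*√382/21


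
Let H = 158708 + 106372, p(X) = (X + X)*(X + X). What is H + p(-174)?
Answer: 386184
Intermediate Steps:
p(X) = 4*X² (p(X) = (2*X)*(2*X) = 4*X²)
H = 265080
H + p(-174) = 265080 + 4*(-174)² = 265080 + 4*30276 = 265080 + 121104 = 386184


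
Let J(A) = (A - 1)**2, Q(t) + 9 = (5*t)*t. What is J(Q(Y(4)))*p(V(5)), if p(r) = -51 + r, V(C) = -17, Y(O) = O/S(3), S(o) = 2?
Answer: -6800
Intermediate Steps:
Y(O) = O/2
Q(t) = -9 + 5*t**2 (Q(t) = -9 + (5*t)*t = -9 + 5*t**2)
J(A) = (-1 + A)**2
J(Q(Y(4)))*p(V(5)) = (-1 + (-9 + 5*((1/2)*4)**2))**2*(-51 - 17) = (-1 + (-9 + 5*2**2))**2*(-68) = (-1 + (-9 + 5*4))**2*(-68) = (-1 + (-9 + 20))**2*(-68) = (-1 + 11)**2*(-68) = 10**2*(-68) = 100*(-68) = -6800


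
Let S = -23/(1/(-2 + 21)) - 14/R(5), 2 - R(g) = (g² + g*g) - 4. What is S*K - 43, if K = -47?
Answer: 450583/22 ≈ 20481.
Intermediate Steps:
R(g) = 6 - 2*g² (R(g) = 2 - ((g² + g*g) - 4) = 2 - ((g² + g²) - 4) = 2 - (2*g² - 4) = 2 - (-4 + 2*g²) = 2 + (4 - 2*g²) = 6 - 2*g²)
S = -9607/22 (S = -23/(1/(-2 + 21)) - 14/(6 - 2*5²) = -23/(1/19) - 14/(6 - 2*25) = -23/1/19 - 14/(6 - 50) = -23*19 - 14/(-44) = -437 - 14*(-1/44) = -437 + 7/22 = -9607/22 ≈ -436.68)
S*K - 43 = -9607/22*(-47) - 43 = 451529/22 - 43 = 450583/22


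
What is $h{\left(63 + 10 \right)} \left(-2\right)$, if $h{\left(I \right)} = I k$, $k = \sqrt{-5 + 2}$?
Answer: $- 146 i \sqrt{3} \approx - 252.88 i$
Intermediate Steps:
$k = i \sqrt{3}$ ($k = \sqrt{-3} = i \sqrt{3} \approx 1.732 i$)
$h{\left(I \right)} = i I \sqrt{3}$ ($h{\left(I \right)} = I i \sqrt{3} = i I \sqrt{3}$)
$h{\left(63 + 10 \right)} \left(-2\right) = i \left(63 + 10\right) \sqrt{3} \left(-2\right) = i 73 \sqrt{3} \left(-2\right) = 73 i \sqrt{3} \left(-2\right) = - 146 i \sqrt{3}$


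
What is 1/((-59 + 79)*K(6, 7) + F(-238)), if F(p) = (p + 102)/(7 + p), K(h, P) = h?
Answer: 231/27856 ≈ 0.0082926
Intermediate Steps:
F(p) = (102 + p)/(7 + p)
1/((-59 + 79)*K(6, 7) + F(-238)) = 1/((-59 + 79)*6 + (102 - 238)/(7 - 238)) = 1/(20*6 - 136/(-231)) = 1/(120 - 1/231*(-136)) = 1/(120 + 136/231) = 1/(27856/231) = 231/27856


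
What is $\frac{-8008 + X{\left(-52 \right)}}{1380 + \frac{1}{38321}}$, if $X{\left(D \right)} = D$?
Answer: $- \frac{308867260}{52882981} \approx -5.8406$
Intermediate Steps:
$\frac{-8008 + X{\left(-52 \right)}}{1380 + \frac{1}{38321}} = \frac{-8008 - 52}{1380 + \frac{1}{38321}} = - \frac{8060}{1380 + \frac{1}{38321}} = - \frac{8060}{\frac{52882981}{38321}} = \left(-8060\right) \frac{38321}{52882981} = - \frac{308867260}{52882981}$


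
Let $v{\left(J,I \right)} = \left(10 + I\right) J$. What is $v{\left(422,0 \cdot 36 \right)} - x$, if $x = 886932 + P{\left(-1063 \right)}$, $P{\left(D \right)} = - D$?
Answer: $-883775$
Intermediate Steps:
$x = 887995$ ($x = 886932 - -1063 = 886932 + 1063 = 887995$)
$v{\left(J,I \right)} = J \left(10 + I\right)$
$v{\left(422,0 \cdot 36 \right)} - x = 422 \left(10 + 0 \cdot 36\right) - 887995 = 422 \left(10 + 0\right) - 887995 = 422 \cdot 10 - 887995 = 4220 - 887995 = -883775$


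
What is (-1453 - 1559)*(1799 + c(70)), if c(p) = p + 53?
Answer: -5789064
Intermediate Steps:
c(p) = 53 + p
(-1453 - 1559)*(1799 + c(70)) = (-1453 - 1559)*(1799 + (53 + 70)) = -3012*(1799 + 123) = -3012*1922 = -5789064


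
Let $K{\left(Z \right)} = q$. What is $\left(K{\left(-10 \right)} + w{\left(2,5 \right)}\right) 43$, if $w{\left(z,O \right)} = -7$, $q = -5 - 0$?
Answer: $-516$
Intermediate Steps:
$q = -5$ ($q = -5 + 0 = -5$)
$K{\left(Z \right)} = -5$
$\left(K{\left(-10 \right)} + w{\left(2,5 \right)}\right) 43 = \left(-5 - 7\right) 43 = \left(-12\right) 43 = -516$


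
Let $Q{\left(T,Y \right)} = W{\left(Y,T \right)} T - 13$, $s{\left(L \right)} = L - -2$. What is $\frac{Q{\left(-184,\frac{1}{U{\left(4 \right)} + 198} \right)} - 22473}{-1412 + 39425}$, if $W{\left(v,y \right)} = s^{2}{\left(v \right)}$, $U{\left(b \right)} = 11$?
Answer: $- \frac{1014514190}{1660445853} \approx -0.61099$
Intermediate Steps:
$s{\left(L \right)} = 2 + L$ ($s{\left(L \right)} = L + 2 = 2 + L$)
$W{\left(v,y \right)} = \left(2 + v\right)^{2}$
$Q{\left(T,Y \right)} = -13 + T \left(2 + Y\right)^{2}$ ($Q{\left(T,Y \right)} = \left(2 + Y\right)^{2} T - 13 = T \left(2 + Y\right)^{2} - 13 = -13 + T \left(2 + Y\right)^{2}$)
$\frac{Q{\left(-184,\frac{1}{U{\left(4 \right)} + 198} \right)} - 22473}{-1412 + 39425} = \frac{\left(-13 - 184 \left(2 + \frac{1}{11 + 198}\right)^{2}\right) - 22473}{-1412 + 39425} = \frac{\left(-13 - 184 \left(2 + \frac{1}{209}\right)^{2}\right) - 22473}{38013} = \left(\left(-13 - 184 \left(2 + \frac{1}{209}\right)^{2}\right) - 22473\right) \frac{1}{38013} = \left(\left(-13 - 184 \left(\frac{419}{209}\right)^{2}\right) - 22473\right) \frac{1}{38013} = \left(\left(-13 - \frac{32303224}{43681}\right) - 22473\right) \frac{1}{38013} = \left(- \frac{32871077}{43681} - 22473\right) \frac{1}{38013} = \left(- \frac{1014514190}{43681}\right) \frac{1}{38013} = - \frac{1014514190}{1660445853}$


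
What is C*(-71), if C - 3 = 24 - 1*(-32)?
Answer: -4189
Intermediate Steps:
C = 59 (C = 3 + (24 - 1*(-32)) = 3 + (24 + 32) = 3 + 56 = 59)
C*(-71) = 59*(-71) = -4189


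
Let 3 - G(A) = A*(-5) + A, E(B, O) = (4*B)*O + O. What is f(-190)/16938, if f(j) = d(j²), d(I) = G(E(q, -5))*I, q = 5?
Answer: -2508950/2823 ≈ -888.75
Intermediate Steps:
E(B, O) = O + 4*B*O (E(B, O) = 4*B*O + O = O + 4*B*O)
G(A) = 3 + 4*A (G(A) = 3 - (A*(-5) + A) = 3 - (-5*A + A) = 3 - (-4)*A = 3 + 4*A)
d(I) = -417*I (d(I) = (3 + 4*(-5*(1 + 4*5)))*I = (3 + 4*(-5*(1 + 20)))*I = (3 + 4*(-5*21))*I = (3 + 4*(-105))*I = (3 - 420)*I = -417*I)
f(j) = -417*j²
f(-190)/16938 = -417*(-190)²/16938 = -417*36100*(1/16938) = -15053700*1/16938 = -2508950/2823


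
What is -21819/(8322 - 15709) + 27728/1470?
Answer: 118450333/5429445 ≈ 21.816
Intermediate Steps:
-21819/(8322 - 15709) + 27728/1470 = -21819/(-7387) + 27728*(1/1470) = -21819*(-1/7387) + 13864/735 = 21819/7387 + 13864/735 = 118450333/5429445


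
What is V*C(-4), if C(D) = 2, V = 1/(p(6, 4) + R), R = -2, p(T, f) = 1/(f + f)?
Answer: -16/15 ≈ -1.0667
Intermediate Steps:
p(T, f) = 1/(2*f)
V = -8/15 (V = 1/((½)/4 - 2) = 1/((½)*(¼) - 2) = 1/(⅛ - 2) = 1/(-15/8) = -8/15 ≈ -0.53333)
V*C(-4) = -8/15*2 = -16/15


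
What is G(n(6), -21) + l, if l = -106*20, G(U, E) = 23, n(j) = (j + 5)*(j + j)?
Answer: -2097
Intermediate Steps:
n(j) = 2*j*(5 + j) (n(j) = (5 + j)*(2*j) = 2*j*(5 + j))
l = -2120
G(n(6), -21) + l = 23 - 2120 = -2097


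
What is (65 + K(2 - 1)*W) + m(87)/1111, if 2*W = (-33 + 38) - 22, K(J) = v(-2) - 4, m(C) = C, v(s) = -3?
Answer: 276813/2222 ≈ 124.58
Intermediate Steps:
K(J) = -7 (K(J) = -3 - 4 = -7)
W = -17/2 (W = ((-33 + 38) - 22)/2 = (5 - 22)/2 = (½)*(-17) = -17/2 ≈ -8.5000)
(65 + K(2 - 1)*W) + m(87)/1111 = (65 - 7*(-17/2)) + 87/1111 = (65 + 119/2) + 87*(1/1111) = 249/2 + 87/1111 = 276813/2222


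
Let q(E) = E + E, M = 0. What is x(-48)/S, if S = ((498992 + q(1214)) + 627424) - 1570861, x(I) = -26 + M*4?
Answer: 26/442017 ≈ 5.8821e-5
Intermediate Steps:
q(E) = 2*E
x(I) = -26 (x(I) = -26 + 0*4 = -26 + 0 = -26)
S = -442017 (S = ((498992 + 2*1214) + 627424) - 1570861 = ((498992 + 2428) + 627424) - 1570861 = (501420 + 627424) - 1570861 = 1128844 - 1570861 = -442017)
x(-48)/S = -26/(-442017) = -26*(-1/442017) = 26/442017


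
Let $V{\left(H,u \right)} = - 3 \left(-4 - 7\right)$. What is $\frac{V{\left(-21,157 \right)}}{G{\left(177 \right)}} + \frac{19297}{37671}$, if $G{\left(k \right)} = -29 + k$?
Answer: $\frac{4099099}{5575308} \approx 0.73522$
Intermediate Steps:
$V{\left(H,u \right)} = 33$ ($V{\left(H,u \right)} = \left(-3\right) \left(-11\right) = 33$)
$\frac{V{\left(-21,157 \right)}}{G{\left(177 \right)}} + \frac{19297}{37671} = \frac{33}{-29 + 177} + \frac{19297}{37671} = \frac{33}{148} + 19297 \cdot \frac{1}{37671} = 33 \cdot \frac{1}{148} + \frac{19297}{37671} = \frac{33}{148} + \frac{19297}{37671} = \frac{4099099}{5575308}$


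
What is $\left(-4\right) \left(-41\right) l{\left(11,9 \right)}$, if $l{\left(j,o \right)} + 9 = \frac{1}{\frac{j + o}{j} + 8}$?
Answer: $- \frac{39401}{27} \approx -1459.3$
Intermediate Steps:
$l{\left(j,o \right)} = -9 + \frac{1}{8 + \frac{j + o}{j}}$ ($l{\left(j,o \right)} = -9 + \frac{1}{\frac{j + o}{j} + 8} = -9 + \frac{1}{8 + \frac{j + o}{j}}$)
$\left(-4\right) \left(-41\right) l{\left(11,9 \right)} = \left(-4\right) \left(-41\right) \frac{\left(-80\right) 11 - 81}{9 + 9 \cdot 11} = 164 \frac{-880 - 81}{9 + 99} = 164 \cdot \frac{1}{108} \left(-961\right) = 164 \left(- \frac{961}{108}\right) = - \frac{39401}{27}$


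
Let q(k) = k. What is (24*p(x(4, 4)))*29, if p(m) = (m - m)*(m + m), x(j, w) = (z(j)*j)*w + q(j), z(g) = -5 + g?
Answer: 0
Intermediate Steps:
x(j, w) = j + j*w*(-5 + j) (x(j, w) = ((-5 + j)*j)*w + j = (j*(-5 + j))*w + j = j*w*(-5 + j) + j = j + j*w*(-5 + j))
p(m) = 0 (p(m) = 0*(2*m) = 0)
(24*p(x(4, 4)))*29 = (24*0)*29 = 0*29 = 0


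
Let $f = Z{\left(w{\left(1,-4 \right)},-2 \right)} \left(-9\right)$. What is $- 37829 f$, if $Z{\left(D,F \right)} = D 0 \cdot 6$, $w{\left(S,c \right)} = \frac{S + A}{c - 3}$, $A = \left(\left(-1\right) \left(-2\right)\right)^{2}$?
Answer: $0$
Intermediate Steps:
$A = 4$ ($A = 2^{2} = 4$)
$w{\left(S,c \right)} = \frac{4 + S}{-3 + c}$ ($w{\left(S,c \right)} = \frac{S + 4}{c - 3} = \frac{4 + S}{-3 + c}$)
$Z{\left(D,F \right)} = 0$ ($Z{\left(D,F \right)} = 0 \cdot 6 = 0$)
$f = 0$ ($f = 0 \left(-9\right) = 0$)
$- 37829 f = \left(-37829\right) 0 = 0$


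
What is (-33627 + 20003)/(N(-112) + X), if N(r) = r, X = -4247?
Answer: 13624/4359 ≈ 3.1255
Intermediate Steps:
(-33627 + 20003)/(N(-112) + X) = (-33627 + 20003)/(-112 - 4247) = -13624/(-4359) = -13624*(-1/4359) = 13624/4359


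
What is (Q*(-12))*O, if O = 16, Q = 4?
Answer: -768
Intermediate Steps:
(Q*(-12))*O = (4*(-12))*16 = -48*16 = -768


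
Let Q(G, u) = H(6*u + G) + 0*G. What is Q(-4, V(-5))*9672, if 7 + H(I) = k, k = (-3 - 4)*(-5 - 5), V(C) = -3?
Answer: 609336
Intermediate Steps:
k = 70 (k = -7*(-10) = 70)
H(I) = 63 (H(I) = -7 + 70 = 63)
Q(G, u) = 63 (Q(G, u) = 63 + 0*G = 63 + 0 = 63)
Q(-4, V(-5))*9672 = 63*9672 = 609336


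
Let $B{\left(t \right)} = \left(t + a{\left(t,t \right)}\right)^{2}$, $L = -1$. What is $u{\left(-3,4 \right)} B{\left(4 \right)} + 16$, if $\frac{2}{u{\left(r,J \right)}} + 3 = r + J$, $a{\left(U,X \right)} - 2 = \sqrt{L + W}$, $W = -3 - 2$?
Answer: $16 - \left(6 + i \sqrt{6}\right)^{2} \approx -14.0 - 29.394 i$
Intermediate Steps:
$W = -5$ ($W = -3 - 2 = -5$)
$a{\left(U,X \right)} = 2 + i \sqrt{6}$ ($a{\left(U,X \right)} = 2 + \sqrt{-1 - 5} = 2 + \sqrt{-6} = 2 + i \sqrt{6}$)
$u{\left(r,J \right)} = \frac{2}{-3 + J + r}$ ($u{\left(r,J \right)} = \frac{2}{-3 + \left(r + J\right)} = \frac{2}{-3 + \left(J + r\right)} = \frac{2}{-3 + J + r}$)
$B{\left(t \right)} = \left(2 + t + i \sqrt{6}\right)^{2}$ ($B{\left(t \right)} = \left(t + \left(2 + i \sqrt{6}\right)\right)^{2} = \left(2 + t + i \sqrt{6}\right)^{2}$)
$u{\left(-3,4 \right)} B{\left(4 \right)} + 16 = \frac{2}{-3 + 4 - 3} \left(2 + 4 + i \sqrt{6}\right)^{2} + 16 = \frac{2}{-2} \left(6 + i \sqrt{6}\right)^{2} + 16 = 2 \left(- \frac{1}{2}\right) \left(6 + i \sqrt{6}\right)^{2} + 16 = - \left(6 + i \sqrt{6}\right)^{2} + 16 = 16 - \left(6 + i \sqrt{6}\right)^{2}$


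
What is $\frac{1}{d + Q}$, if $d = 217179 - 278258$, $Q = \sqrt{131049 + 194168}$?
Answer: $- \frac{61079}{3730319024} - \frac{\sqrt{325217}}{3730319024} \approx -1.6527 \cdot 10^{-5}$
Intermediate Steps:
$Q = \sqrt{325217} \approx 570.28$
$d = -61079$
$\frac{1}{d + Q} = \frac{1}{-61079 + \sqrt{325217}}$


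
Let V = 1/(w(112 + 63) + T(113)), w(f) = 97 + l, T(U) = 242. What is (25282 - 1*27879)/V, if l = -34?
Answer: -792085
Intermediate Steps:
w(f) = 63 (w(f) = 97 - 34 = 63)
V = 1/305 (V = 1/(63 + 242) = 1/305 ≈ 0.0032787)
(25282 - 1*27879)/V = (25282 - 1*27879)/(1/305) = (25282 - 27879)*305 = -2597*305 = -792085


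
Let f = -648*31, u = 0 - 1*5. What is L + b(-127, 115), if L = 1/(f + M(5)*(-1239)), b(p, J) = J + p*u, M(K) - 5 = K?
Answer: 24358499/32478 ≈ 750.00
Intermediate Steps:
u = -5 (u = 0 - 5 = -5)
M(K) = 5 + K
f = -20088
b(p, J) = J - 5*p (b(p, J) = J + p*(-5) = J - 5*p)
L = -1/32478 (L = 1/(-20088 + (5 + 5)*(-1239)) = 1/(-20088 + 10*(-1239)) = 1/(-20088 - 12390) = 1/(-32478) = -1/32478 ≈ -3.0790e-5)
L + b(-127, 115) = -1/32478 + (115 - 5*(-127)) = -1/32478 + (115 + 635) = -1/32478 + 750 = 24358499/32478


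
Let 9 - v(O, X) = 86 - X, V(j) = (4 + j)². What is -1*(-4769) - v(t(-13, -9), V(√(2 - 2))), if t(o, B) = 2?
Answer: 4830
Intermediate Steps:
v(O, X) = -77 + X (v(O, X) = 9 - (86 - X) = 9 + (-86 + X) = -77 + X)
-1*(-4769) - v(t(-13, -9), V(√(2 - 2))) = -1*(-4769) - (-77 + (4 + √(2 - 2))²) = 4769 - (-77 + (4 + √0)²) = 4769 - (-77 + (4 + 0)²) = 4769 - (-77 + 4²) = 4769 - (-77 + 16) = 4769 - 1*(-61) = 4769 + 61 = 4830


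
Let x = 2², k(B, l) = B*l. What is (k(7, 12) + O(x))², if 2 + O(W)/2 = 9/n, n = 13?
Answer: 1119364/169 ≈ 6623.5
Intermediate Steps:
x = 4
O(W) = -34/13 (O(W) = -4 + 2*(9/13) = -4 + 18/13 = -34/13)
(k(7, 12) + O(x))² = (7*12 - 34/13)² = (84 - 34/13)² = (1058/13)² = 1119364/169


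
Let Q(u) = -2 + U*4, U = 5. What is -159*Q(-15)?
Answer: -2862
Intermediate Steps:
Q(u) = 18 (Q(u) = -2 + 5*4 = -2 + 20 = 18)
-159*Q(-15) = -159*18 = -2862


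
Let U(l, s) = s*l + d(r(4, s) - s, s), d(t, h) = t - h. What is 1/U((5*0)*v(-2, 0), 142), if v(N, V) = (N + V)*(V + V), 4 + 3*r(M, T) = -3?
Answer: -3/859 ≈ -0.0034924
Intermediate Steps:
r(M, T) = -7/3 (r(M, T) = -4/3 + (1/3)*(-3) = -4/3 - 1 = -7/3)
v(N, V) = 2*V*(N + V) (v(N, V) = (N + V)*(2*V) = 2*V*(N + V))
U(l, s) = -7/3 - 2*s + l*s (U(l, s) = s*l + ((-7/3 - s) - s) = l*s + (-7/3 - 2*s) = -7/3 - 2*s + l*s)
1/U((5*0)*v(-2, 0), 142) = 1/(-7/3 - 2*142 + ((5*0)*(2*0*(-2 + 0)))*142) = 1/(-7/3 - 284 + (0*(2*0*(-2)))*142) = 1/(-7/3 - 284 + (0*0)*142) = 1/(-7/3 - 284 + 0*142) = 1/(-7/3 - 284 + 0) = 1/(-859/3) = -3/859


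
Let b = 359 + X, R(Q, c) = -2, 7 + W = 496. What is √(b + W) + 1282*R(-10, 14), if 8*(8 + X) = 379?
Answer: -2564 + √14198/4 ≈ -2534.2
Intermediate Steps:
W = 489 (W = -7 + 496 = 489)
X = 315/8 (X = -8 + (⅛)*379 = -8 + 379/8 = 315/8 ≈ 39.375)
b = 3187/8 (b = 359 + 315/8 = 3187/8 ≈ 398.38)
√(b + W) + 1282*R(-10, 14) = √(3187/8 + 489) + 1282*(-2) = √(7099/8) - 2564 = √14198/4 - 2564 = -2564 + √14198/4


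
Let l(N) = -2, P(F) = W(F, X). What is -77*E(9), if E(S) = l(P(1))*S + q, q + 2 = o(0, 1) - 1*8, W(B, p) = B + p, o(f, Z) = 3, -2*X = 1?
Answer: 1925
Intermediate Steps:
X = -½ (X = -½*1 = -½ ≈ -0.50000)
P(F) = -½ + F (P(F) = F - ½ = -½ + F)
q = -7 (q = -2 + (3 - 1*8) = -2 + (3 - 8) = -2 - 5 = -7)
E(S) = -7 - 2*S (E(S) = -2*S - 7 = -7 - 2*S)
-77*E(9) = -77*(-7 - 2*9) = -77*(-7 - 18) = -77*(-25) = 1925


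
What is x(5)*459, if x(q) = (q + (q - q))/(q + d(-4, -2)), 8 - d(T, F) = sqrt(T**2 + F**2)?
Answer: 29835/149 + 4590*sqrt(5)/149 ≈ 269.12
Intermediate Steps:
d(T, F) = 8 - sqrt(F**2 + T**2) (d(T, F) = 8 - sqrt(T**2 + F**2) = 8 - sqrt(F**2 + T**2))
x(q) = q/(8 + q - 2*sqrt(5)) (x(q) = (q + (q - q))/(q + (8 - sqrt((-2)**2 + (-4)**2))) = (q + 0)/(q + (8 - sqrt(4 + 16))) = q/(q + (8 - sqrt(20))) = q/(q + (8 - 2*sqrt(5))) = q/(8 + q - 2*sqrt(5)))
x(5)*459 = (5/(8 + 5 - 2*sqrt(5)))*459 = (5/(13 - 2*sqrt(5)))*459 = 2295/(13 - 2*sqrt(5))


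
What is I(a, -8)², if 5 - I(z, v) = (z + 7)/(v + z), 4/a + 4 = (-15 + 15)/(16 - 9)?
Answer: 289/9 ≈ 32.111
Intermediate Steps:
a = -1 (a = 4/(-4 + (-15 + 15)/(16 - 9)) = 4/(-4 + 0/7) = 4/(-4 + 0*(⅐)) = 4/(-4 + 0) = 4/(-4) = 4*(-¼) = -1)
I(z, v) = 5 - (7 + z)/(v + z) (I(z, v) = 5 - (z + 7)/(v + z) = 5 - (7 + z)/(v + z))
I(a, -8)² = ((-7 + 4*(-1) + 5*(-8))/(-8 - 1))² = ((-7 - 4 - 40)/(-9))² = (-⅑*(-51))² = (17/3)² = 289/9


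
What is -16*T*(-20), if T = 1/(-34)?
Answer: -160/17 ≈ -9.4118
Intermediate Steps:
T = -1/34 ≈ -0.029412
-16*T*(-20) = -16*(-1/34)*(-20) = (8/17)*(-20) = -160/17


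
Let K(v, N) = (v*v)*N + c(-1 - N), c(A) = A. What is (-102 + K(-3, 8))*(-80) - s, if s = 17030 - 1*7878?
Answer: -6032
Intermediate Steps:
K(v, N) = -1 - N + N*v² (K(v, N) = (v*v)*N + (-1 - N) = v²*N + (-1 - N) = N*v² + (-1 - N) = -1 - N + N*v²)
s = 9152 (s = 17030 - 7878 = 9152)
(-102 + K(-3, 8))*(-80) - s = (-102 + (-1 - 1*8 + 8*(-3)²))*(-80) - 1*9152 = (-102 + (-1 - 8 + 8*9))*(-80) - 9152 = (-102 + (-1 - 8 + 72))*(-80) - 9152 = (-102 + 63)*(-80) - 9152 = -39*(-80) - 9152 = 3120 - 9152 = -6032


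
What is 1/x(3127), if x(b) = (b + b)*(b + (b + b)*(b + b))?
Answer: 1/244629231322 ≈ 4.0878e-12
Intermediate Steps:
x(b) = 2*b*(b + 4*b²) (x(b) = (2*b)*(b + (2*b)*(2*b)) = (2*b)*(b + 4*b²) = 2*b*(b + 4*b²))
1/x(3127) = 1/(3127²*(2 + 8*3127)) = 1/(9778129*(2 + 25016)) = 1/(9778129*25018) = 1/244629231322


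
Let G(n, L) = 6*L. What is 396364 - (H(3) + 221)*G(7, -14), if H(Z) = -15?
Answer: 413668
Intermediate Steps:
396364 - (H(3) + 221)*G(7, -14) = 396364 - (-15 + 221)*6*(-14) = 396364 - 206*(-84) = 396364 - 1*(-17304) = 396364 + 17304 = 413668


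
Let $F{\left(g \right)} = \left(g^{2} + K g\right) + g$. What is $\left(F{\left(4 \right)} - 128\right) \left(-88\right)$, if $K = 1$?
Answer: $9152$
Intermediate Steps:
$F{\left(g \right)} = g^{2} + 2 g$ ($F{\left(g \right)} = \left(g^{2} + 1 g\right) + g = \left(g^{2} + g\right) + g = \left(g + g^{2}\right) + g = g^{2} + 2 g$)
$\left(F{\left(4 \right)} - 128\right) \left(-88\right) = \left(4 \left(2 + 4\right) - 128\right) \left(-88\right) = \left(4 \cdot 6 - 128\right) \left(-88\right) = \left(24 - 128\right) \left(-88\right) = \left(-104\right) \left(-88\right) = 9152$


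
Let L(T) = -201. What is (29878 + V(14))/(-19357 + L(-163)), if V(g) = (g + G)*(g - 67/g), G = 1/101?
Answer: -42430027/27655012 ≈ -1.5343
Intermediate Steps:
G = 1/101 ≈ 0.0099010
V(g) = (1/101 + g)*(g - 67/g) (V(g) = (g + 1/101)*(g - 67/g) = (1/101 + g)*(g - 67/g))
(29878 + V(14))/(-19357 + L(-163)) = (29878 + (-67 + 14**2 - 67/101/14 + (1/101)*14))/(-19357 - 201) = (29878 + (-67 + 196 - 67/101*1/14 + 14/101))/(-19558) = (29878 + (-67 + 196 - 67/1414 + 14/101))*(-1/19558) = (29878 + 182535/1414)*(-1/19558) = (42430027/1414)*(-1/19558) = -42430027/27655012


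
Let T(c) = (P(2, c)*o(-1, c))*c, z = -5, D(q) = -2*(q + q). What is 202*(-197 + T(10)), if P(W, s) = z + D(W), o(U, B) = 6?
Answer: -197354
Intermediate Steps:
D(q) = -4*q
P(W, s) = -5 - 4*W
T(c) = -78*c (T(c) = ((-5 - 4*2)*6)*c = ((-5 - 8)*6)*c = (-13*6)*c = -78*c)
202*(-197 + T(10)) = 202*(-197 - 78*10) = 202*(-197 - 780) = 202*(-977) = -197354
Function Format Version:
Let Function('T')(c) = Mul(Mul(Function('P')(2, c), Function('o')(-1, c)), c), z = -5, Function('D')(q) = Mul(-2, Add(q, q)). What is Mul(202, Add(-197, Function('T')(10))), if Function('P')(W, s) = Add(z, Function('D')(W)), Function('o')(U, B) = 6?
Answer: -197354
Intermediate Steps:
Function('D')(q) = Mul(-4, q) (Function('D')(q) = Mul(-2, Mul(2, q)) = Mul(-4, q))
Function('P')(W, s) = Add(-5, Mul(-4, W))
Function('T')(c) = Mul(-78, c) (Function('T')(c) = Mul(Mul(Add(-5, Mul(-4, 2)), 6), c) = Mul(Mul(Add(-5, -8), 6), c) = Mul(Mul(-13, 6), c) = Mul(-78, c))
Mul(202, Add(-197, Function('T')(10))) = Mul(202, Add(-197, Mul(-78, 10))) = Mul(202, Add(-197, -780)) = Mul(202, -977) = -197354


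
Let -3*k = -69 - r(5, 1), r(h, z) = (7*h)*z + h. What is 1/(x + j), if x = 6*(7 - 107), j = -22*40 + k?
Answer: -3/4331 ≈ -0.00069268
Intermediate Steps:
r(h, z) = h + 7*h*z (r(h, z) = 7*h*z + h = h + 7*h*z)
k = 109/3 (k = -(-69 - 5*(1 + 7*1))/3 = -(-69 - 5*(1 + 7))/3 = -(-69 - 5*8)/3 = -(-69 - 1*40)/3 = -(-69 - 40)/3 = -⅓*(-109) = 109/3 ≈ 36.333)
j = -2531/3 (j = -22*40 + 109/3 = -880 + 109/3 = -2531/3 ≈ -843.67)
x = -600 (x = 6*(-100) = -600)
1/(x + j) = 1/(-600 - 2531/3) = 1/(-4331/3) = -3/4331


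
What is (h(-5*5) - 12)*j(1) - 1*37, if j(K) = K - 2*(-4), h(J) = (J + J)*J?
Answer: 11105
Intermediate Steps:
h(J) = 2*J² (h(J) = (2*J)*J = 2*J²)
j(K) = 8 + K (j(K) = K + 8 = 8 + K)
(h(-5*5) - 12)*j(1) - 1*37 = (2*(-5*5)² - 12)*(8 + 1) - 1*37 = (2*(-25)² - 12)*9 - 37 = (2*625 - 12)*9 - 37 = (1250 - 12)*9 - 37 = 1238*9 - 37 = 11142 - 37 = 11105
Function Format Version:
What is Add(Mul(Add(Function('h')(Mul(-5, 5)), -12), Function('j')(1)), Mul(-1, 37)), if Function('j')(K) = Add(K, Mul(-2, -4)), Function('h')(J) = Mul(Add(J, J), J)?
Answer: 11105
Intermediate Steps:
Function('h')(J) = Mul(2, Pow(J, 2)) (Function('h')(J) = Mul(Mul(2, J), J) = Mul(2, Pow(J, 2)))
Function('j')(K) = Add(8, K) (Function('j')(K) = Add(K, 8) = Add(8, K))
Add(Mul(Add(Function('h')(Mul(-5, 5)), -12), Function('j')(1)), Mul(-1, 37)) = Add(Mul(Add(Mul(2, Pow(Mul(-5, 5), 2)), -12), Add(8, 1)), Mul(-1, 37)) = Add(Mul(Add(Mul(2, Pow(-25, 2)), -12), 9), -37) = Add(Mul(Add(Mul(2, 625), -12), 9), -37) = Add(Mul(Add(1250, -12), 9), -37) = Add(Mul(1238, 9), -37) = Add(11142, -37) = 11105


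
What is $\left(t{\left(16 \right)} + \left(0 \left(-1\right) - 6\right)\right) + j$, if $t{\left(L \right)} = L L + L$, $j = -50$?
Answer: $216$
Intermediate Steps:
$t{\left(L \right)} = L + L^{2}$ ($t{\left(L \right)} = L^{2} + L = L + L^{2}$)
$\left(t{\left(16 \right)} + \left(0 \left(-1\right) - 6\right)\right) + j = \left(16 \left(1 + 16\right) + \left(0 \left(-1\right) - 6\right)\right) - 50 = \left(16 \cdot 17 + \left(0 - 6\right)\right) - 50 = \left(272 - 6\right) - 50 = 266 - 50 = 216$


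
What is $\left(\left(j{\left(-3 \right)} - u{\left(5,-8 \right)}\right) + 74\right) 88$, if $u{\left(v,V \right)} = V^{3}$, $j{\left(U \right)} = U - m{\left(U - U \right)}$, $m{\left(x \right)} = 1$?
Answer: $51216$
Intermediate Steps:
$j{\left(U \right)} = -1 + U$ ($j{\left(U \right)} = U - 1 = -1 + U$)
$\left(\left(j{\left(-3 \right)} - u{\left(5,-8 \right)}\right) + 74\right) 88 = \left(\left(\left(-1 - 3\right) - \left(-8\right)^{3}\right) + 74\right) 88 = \left(\left(-4 - -512\right) + 74\right) 88 = \left(\left(-4 + 512\right) + 74\right) 88 = \left(508 + 74\right) 88 = 582 \cdot 88 = 51216$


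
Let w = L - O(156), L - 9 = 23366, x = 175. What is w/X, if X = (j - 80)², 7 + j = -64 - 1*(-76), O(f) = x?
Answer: 928/225 ≈ 4.1244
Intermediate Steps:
L = 23375 (L = 9 + 23366 = 23375)
O(f) = 175
j = 5 (j = -7 + (-64 - 1*(-76)) = -7 + (-64 + 76) = -7 + 12 = 5)
w = 23200 (w = 23375 - 1*175 = 23375 - 175 = 23200)
X = 5625 (X = (5 - 80)² = (-75)² = 5625)
w/X = 23200/5625 = 23200*(1/5625) = 928/225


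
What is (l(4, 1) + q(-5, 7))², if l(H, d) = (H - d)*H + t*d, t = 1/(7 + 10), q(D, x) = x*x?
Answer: 1077444/289 ≈ 3728.2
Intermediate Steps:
q(D, x) = x²
t = 1/17 ≈ 0.058824
l(H, d) = d/17 + H*(H - d) (l(H, d) = (H - d)*H + d/17 = H*(H - d) + d/17 = d/17 + H*(H - d))
(l(4, 1) + q(-5, 7))² = ((4² + (1/17)*1 - 1*4*1) + 7²)² = ((16 + 1/17 - 4) + 49)² = (205/17 + 49)² = (1038/17)² = 1077444/289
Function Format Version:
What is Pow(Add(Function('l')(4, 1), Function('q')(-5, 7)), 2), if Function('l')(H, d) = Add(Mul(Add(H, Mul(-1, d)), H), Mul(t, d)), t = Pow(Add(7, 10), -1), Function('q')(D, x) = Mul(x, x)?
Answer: Rational(1077444, 289) ≈ 3728.2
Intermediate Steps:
Function('q')(D, x) = Pow(x, 2)
t = Rational(1, 17) (t = Pow(17, -1) = Rational(1, 17) ≈ 0.058824)
Function('l')(H, d) = Add(Mul(Rational(1, 17), d), Mul(H, Add(H, Mul(-1, d)))) (Function('l')(H, d) = Add(Mul(Add(H, Mul(-1, d)), H), Mul(Rational(1, 17), d)) = Add(Mul(H, Add(H, Mul(-1, d))), Mul(Rational(1, 17), d)) = Add(Mul(Rational(1, 17), d), Mul(H, Add(H, Mul(-1, d)))))
Pow(Add(Function('l')(4, 1), Function('q')(-5, 7)), 2) = Pow(Add(Add(Pow(4, 2), Mul(Rational(1, 17), 1), Mul(-1, 4, 1)), Pow(7, 2)), 2) = Pow(Add(Add(16, Rational(1, 17), -4), 49), 2) = Pow(Add(Rational(205, 17), 49), 2) = Pow(Rational(1038, 17), 2) = Rational(1077444, 289)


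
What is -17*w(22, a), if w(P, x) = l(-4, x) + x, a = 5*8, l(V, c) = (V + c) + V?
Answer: -1224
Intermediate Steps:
l(V, c) = c + 2*V
a = 40
w(P, x) = -8 + 2*x (w(P, x) = (x + 2*(-4)) + x = (x - 8) + x = (-8 + x) + x = -8 + 2*x)
-17*w(22, a) = -17*(-8 + 2*40) = -17*(-8 + 80) = -17*72 = -1224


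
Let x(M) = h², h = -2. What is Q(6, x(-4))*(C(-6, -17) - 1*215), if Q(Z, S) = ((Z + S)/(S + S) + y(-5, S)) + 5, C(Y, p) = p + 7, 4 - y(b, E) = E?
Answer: -5625/4 ≈ -1406.3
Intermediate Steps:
y(b, E) = 4 - E
C(Y, p) = 7 + p
x(M) = 4 (x(M) = (-2)² = 4)
Q(Z, S) = 9 - S + (S + Z)/(2*S) (Q(Z, S) = ((Z + S)/(S + S) + (4 - S)) + 5 = ((S + Z)/((2*S)) + (4 - S)) + 5 = ((S + Z)*(1/(2*S)) + (4 - S)) + 5 = ((S + Z)/(2*S) + (4 - S)) + 5 = (4 - S + (S + Z)/(2*S)) + 5 = 9 - S + (S + Z)/(2*S))
Q(6, x(-4))*(C(-6, -17) - 1*215) = (19/2 - 1*4 + (½)*6/4)*((7 - 17) - 1*215) = (19/2 - 4 + (½)*6*(¼))*(-10 - 215) = (19/2 - 4 + ¾)*(-225) = (25/4)*(-225) = -5625/4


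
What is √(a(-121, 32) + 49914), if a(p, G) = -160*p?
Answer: √69274 ≈ 263.20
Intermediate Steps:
√(a(-121, 32) + 49914) = √(-160*(-121) + 49914) = √(19360 + 49914) = √69274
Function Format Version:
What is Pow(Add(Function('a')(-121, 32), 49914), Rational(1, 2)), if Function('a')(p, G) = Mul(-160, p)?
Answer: Pow(69274, Rational(1, 2)) ≈ 263.20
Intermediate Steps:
Pow(Add(Function('a')(-121, 32), 49914), Rational(1, 2)) = Pow(Add(Mul(-160, -121), 49914), Rational(1, 2)) = Pow(Add(19360, 49914), Rational(1, 2)) = Pow(69274, Rational(1, 2))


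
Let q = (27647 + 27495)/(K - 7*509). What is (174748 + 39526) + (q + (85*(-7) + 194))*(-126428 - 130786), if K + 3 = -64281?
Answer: 7026651643924/67847 ≈ 1.0357e+8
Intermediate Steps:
K = -64284 (K = -3 - 64281 = -64284)
q = -55142/67847 (q = (27647 + 27495)/(-64284 - 7*509) = 55142/(-64284 - 3563) = 55142/(-67847) = 55142*(-1/67847) = -55142/67847 ≈ -0.81274)
(174748 + 39526) + (q + (85*(-7) + 194))*(-126428 - 130786) = (174748 + 39526) + (-55142/67847 + (85*(-7) + 194))*(-126428 - 130786) = 214274 + (-55142/67847 + (-595 + 194))*(-257214) = 214274 + (-55142/67847 - 401)*(-257214) = 214274 - 27261789/67847*(-257214) = 214274 + 7012113795846/67847 = 7026651643924/67847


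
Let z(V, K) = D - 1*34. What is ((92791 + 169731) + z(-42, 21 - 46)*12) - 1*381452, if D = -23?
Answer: -119614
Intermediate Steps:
z(V, K) = -57 (z(V, K) = -23 - 1*34 = -23 - 34 = -57)
((92791 + 169731) + z(-42, 21 - 46)*12) - 1*381452 = ((92791 + 169731) - 57*12) - 1*381452 = (262522 - 684) - 381452 = 261838 - 381452 = -119614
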